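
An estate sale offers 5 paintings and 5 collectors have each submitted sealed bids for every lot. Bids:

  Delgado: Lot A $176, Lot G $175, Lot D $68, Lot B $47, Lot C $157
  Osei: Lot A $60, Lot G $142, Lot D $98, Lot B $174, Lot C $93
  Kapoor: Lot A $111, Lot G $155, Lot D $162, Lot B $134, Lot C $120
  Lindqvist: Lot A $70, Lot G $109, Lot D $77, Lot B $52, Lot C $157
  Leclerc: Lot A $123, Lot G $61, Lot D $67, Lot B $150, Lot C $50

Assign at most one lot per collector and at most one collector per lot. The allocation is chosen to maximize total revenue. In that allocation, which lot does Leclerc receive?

Leclerc receives Lot A.

Optimal: Delgado→Lot G ($175), Osei→Lot B ($174), Kapoor→Lot D ($162), Lindqvist→Lot C ($157), Leclerc→Lot A ($123) — total 175+174+162+157+123 = $791.
Column-greedy (each lot in turn goes to its best remaining collector) gives $736, worse by 55.
Next-best assignment: Delgado→Lot A, Osei→Lot G, Kapoor→Lot D, Lindqvist→Lot C, Leclerc→Lot B = $787.
Leclerc's own top lot is Lot B ($150), but forcing Leclerc→Lot B and reassigning the rest optimally gives only $787 — worse by 4.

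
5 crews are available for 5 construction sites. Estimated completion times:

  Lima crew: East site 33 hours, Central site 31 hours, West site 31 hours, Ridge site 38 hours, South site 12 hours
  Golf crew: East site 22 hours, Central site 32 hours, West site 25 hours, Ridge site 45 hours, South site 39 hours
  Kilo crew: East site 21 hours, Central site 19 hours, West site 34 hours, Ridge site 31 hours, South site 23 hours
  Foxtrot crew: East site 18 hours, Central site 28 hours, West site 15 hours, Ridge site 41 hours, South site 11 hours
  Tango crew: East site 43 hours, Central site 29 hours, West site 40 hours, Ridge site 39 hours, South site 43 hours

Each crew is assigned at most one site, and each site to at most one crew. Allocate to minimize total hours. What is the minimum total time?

Min total: 107 hours

This is a one-to-one assignment (minimum-cost bipartite matching).
Optimal: Lima crew→South site (12 hours), Golf crew→East site (22 hours), Kilo crew→Central site (19 hours), Foxtrot crew→West site (15 hours), Tango crew→Ridge site (39 hours) — total 12+22+19+15+39 = 107 hours.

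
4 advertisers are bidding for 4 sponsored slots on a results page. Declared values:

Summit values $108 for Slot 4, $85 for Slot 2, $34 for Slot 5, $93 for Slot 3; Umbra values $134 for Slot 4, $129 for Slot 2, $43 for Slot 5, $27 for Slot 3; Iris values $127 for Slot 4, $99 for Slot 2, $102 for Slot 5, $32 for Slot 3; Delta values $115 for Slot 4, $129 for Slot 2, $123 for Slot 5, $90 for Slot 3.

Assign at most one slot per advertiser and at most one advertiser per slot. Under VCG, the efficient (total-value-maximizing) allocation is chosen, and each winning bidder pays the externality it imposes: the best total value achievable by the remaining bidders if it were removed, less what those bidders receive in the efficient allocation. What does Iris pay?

Iris pays $15.

Efficient allocation: Summit→Slot 3 ($93), Umbra→Slot 2 ($129), Iris→Slot 4 ($127), Delta→Slot 5 ($123); total welfare W = $472.
Iris receives Slot 4 at value $127, so the others get W − 127 = $345.
Without Iris: best allocation of the remaining 3 bidders over all 4 slots is Summit→Slot 4 ($108), Umbra→Slot 2 ($129), Delta→Slot 5 ($123), total $360.
VCG payment = (others' best without Iris) − (others' welfare with Iris) = 360 − 345 = $15.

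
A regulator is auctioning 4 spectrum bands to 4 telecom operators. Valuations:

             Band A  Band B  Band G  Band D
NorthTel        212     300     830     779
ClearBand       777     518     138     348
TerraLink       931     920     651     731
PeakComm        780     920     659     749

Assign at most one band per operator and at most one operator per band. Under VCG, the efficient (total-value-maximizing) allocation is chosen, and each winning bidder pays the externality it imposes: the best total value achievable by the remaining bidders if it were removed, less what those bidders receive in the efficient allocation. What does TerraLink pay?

Efficient allocation: NorthTel→Band G ($830M), ClearBand→Band A ($777M), TerraLink→Band B ($920M), PeakComm→Band D ($749M); total welfare W = $3276M.
TerraLink receives Band B at value $920M, so the others get W − 920 = $2356M.
Without TerraLink: best allocation of the remaining 3 bidders over all 4 bands is NorthTel→Band G ($830M), ClearBand→Band A ($777M), PeakComm→Band B ($920M), total $2527M.
VCG payment = (others' best without TerraLink) − (others' welfare with TerraLink) = 2527 − 2356 = $171M.

TerraLink pays $171M.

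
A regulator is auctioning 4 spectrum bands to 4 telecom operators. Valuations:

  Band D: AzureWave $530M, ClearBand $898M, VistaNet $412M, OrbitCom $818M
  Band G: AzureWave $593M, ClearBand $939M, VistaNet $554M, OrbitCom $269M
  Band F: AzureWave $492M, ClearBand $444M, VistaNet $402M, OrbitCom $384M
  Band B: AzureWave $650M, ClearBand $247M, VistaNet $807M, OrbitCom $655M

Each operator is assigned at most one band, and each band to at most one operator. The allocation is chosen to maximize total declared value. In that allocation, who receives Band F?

AzureWave receives Band F.

Optimal: AzureWave→Band F ($492M), ClearBand→Band G ($939M), VistaNet→Band B ($807M), OrbitCom→Band D ($818M) — total 492+939+807+818 = $3056M.
Column-greedy (each band in turn goes to its best remaining operator) gives $2548M, worse by 508.
Next-best assignment: AzureWave→Band B, ClearBand→Band G, VistaNet→Band F, OrbitCom→Band D = $2809M.
AzureWave's own top band is Band B ($650M), but forcing AzureWave→Band B and reassigning the rest optimally gives only $2809M — worse by 247.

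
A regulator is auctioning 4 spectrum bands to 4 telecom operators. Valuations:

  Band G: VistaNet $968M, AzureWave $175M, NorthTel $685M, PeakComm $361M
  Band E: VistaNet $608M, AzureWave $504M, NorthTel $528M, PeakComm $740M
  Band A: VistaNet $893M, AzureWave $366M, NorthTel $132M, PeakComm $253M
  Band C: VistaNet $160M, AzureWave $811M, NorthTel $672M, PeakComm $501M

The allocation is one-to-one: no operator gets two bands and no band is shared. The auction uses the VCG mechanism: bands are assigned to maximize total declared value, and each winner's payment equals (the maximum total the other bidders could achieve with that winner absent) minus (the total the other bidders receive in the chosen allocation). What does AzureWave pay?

AzureWave pays $62M.

Efficient allocation: VistaNet→Band A ($893M), AzureWave→Band C ($811M), NorthTel→Band G ($685M), PeakComm→Band E ($740M); total welfare W = $3129M.
AzureWave receives Band C at value $811M, so the others get W − 811 = $2318M.
Without AzureWave: best allocation of the remaining 3 bidders over all 4 bands is VistaNet→Band G ($968M), NorthTel→Band C ($672M), PeakComm→Band E ($740M), total $2380M.
VCG payment = (others' best without AzureWave) − (others' welfare with AzureWave) = 2380 − 2318 = $62M.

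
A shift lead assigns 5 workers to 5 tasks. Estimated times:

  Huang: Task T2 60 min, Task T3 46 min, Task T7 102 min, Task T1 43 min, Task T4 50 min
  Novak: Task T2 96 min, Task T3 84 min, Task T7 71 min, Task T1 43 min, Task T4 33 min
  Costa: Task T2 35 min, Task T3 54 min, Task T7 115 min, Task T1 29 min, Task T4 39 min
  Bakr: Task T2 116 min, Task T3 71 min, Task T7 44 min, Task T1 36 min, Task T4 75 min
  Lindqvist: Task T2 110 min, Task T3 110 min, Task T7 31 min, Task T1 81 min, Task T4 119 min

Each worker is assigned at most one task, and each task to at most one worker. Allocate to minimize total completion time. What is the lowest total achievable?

Minimum total: 181 min

Optimal: Huang→Task T3 (46 min), Novak→Task T4 (33 min), Costa→Task T2 (35 min), Bakr→Task T1 (36 min), Lindqvist→Task T7 (31 min) — total 46+33+35+36+31 = 181 min.
Row-greedy (each worker in turn takes its cheapest remaining task) gives 265 min, worse by 84.
Next-best assignment: Huang→Task T1, Novak→Task T4, Costa→Task T2, Bakr→Task T3, Lindqvist→Task T7 = 213 min.
Checked against all permutations: 181 min is optimal.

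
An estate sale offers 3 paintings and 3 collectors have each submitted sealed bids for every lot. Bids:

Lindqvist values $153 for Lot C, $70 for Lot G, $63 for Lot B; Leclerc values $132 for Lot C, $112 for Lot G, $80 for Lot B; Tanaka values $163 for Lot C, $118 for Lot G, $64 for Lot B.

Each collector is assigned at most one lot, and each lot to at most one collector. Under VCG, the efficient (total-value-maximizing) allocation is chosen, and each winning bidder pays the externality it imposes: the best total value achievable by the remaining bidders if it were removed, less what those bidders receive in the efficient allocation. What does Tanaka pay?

Efficient allocation: Lindqvist→Lot C ($153), Leclerc→Lot B ($80), Tanaka→Lot G ($118); total welfare W = $351.
Tanaka receives Lot G at value $118, so the others get W − 118 = $233.
Without Tanaka: best allocation of the remaining 2 bidders over all 3 lots is Lindqvist→Lot C ($153), Leclerc→Lot G ($112), total $265.
VCG payment = (others' best without Tanaka) − (others' welfare with Tanaka) = 265 − 233 = $32.

Tanaka pays $32.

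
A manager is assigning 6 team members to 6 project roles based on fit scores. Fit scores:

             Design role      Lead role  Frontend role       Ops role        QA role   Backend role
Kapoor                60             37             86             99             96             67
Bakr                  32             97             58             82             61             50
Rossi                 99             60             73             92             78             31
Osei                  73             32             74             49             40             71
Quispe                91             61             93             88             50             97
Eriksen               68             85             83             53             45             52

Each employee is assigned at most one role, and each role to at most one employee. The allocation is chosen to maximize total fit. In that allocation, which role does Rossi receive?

Optimal: Kapoor→QA role (96 pts), Bakr→Lead role (97 pts), Rossi→Ops role (92 pts), Osei→Design role (73 pts), Quispe→Backend role (97 pts), Eriksen→Frontend role (83 pts) — total 96+97+92+73+97+83 = 538 pts.
Column-greedy (each role in turn goes to its best remaining employee) gives 504 pts, worse by 34.
Next-best assignment: Kapoor→QA role, Bakr→Lead role, Rossi→Design role, Osei→Backend role, Quispe→Ops role, Eriksen→Frontend role = 534 pts.
Rossi's own top role is Design role (99 pts), but forcing Rossi→Design role and reassigning the rest optimally gives only 534 pts — worse by 4.

Rossi receives Ops role.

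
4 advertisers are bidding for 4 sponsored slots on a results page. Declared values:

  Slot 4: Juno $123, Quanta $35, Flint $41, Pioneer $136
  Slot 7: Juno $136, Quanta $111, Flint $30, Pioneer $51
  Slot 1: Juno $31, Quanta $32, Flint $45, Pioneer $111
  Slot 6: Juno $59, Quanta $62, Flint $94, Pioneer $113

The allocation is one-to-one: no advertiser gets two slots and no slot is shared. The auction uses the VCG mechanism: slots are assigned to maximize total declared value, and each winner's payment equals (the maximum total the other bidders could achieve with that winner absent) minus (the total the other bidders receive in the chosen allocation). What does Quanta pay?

Quanta pays $38.

Efficient allocation: Juno→Slot 4 ($123), Quanta→Slot 7 ($111), Flint→Slot 6 ($94), Pioneer→Slot 1 ($111); total welfare W = $439.
Quanta receives Slot 7 at value $111, so the others get W − 111 = $328.
Without Quanta: best allocation of the remaining 3 bidders over all 4 slots is Juno→Slot 7 ($136), Flint→Slot 6 ($94), Pioneer→Slot 4 ($136), total $366.
VCG payment = (others' best without Quanta) − (others' welfare with Quanta) = 366 − 328 = $38.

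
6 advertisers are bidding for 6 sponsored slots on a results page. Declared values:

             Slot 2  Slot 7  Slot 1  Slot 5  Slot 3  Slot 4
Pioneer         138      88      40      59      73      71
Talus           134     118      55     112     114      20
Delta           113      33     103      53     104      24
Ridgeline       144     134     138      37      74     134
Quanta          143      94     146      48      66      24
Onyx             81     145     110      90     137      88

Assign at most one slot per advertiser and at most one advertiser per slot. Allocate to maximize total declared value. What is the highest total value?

Max total: $779

Optimal: Pioneer→Slot 2 ($138), Talus→Slot 5 ($112), Delta→Slot 3 ($104), Ridgeline→Slot 4 ($134), Quanta→Slot 1 ($146), Onyx→Slot 7 ($145) — total 138+112+104+134+146+145 = $779.
Row-greedy (each advertiser in turn takes its best remaining slot) gives $634, worse by 145.
Next-best assignment: Pioneer→Slot 2, Talus→Slot 7, Delta→Slot 3, Ridgeline→Slot 4, Quanta→Slot 1, Onyx→Slot 5 = $730.
Checked against all permutations: $779 is optimal.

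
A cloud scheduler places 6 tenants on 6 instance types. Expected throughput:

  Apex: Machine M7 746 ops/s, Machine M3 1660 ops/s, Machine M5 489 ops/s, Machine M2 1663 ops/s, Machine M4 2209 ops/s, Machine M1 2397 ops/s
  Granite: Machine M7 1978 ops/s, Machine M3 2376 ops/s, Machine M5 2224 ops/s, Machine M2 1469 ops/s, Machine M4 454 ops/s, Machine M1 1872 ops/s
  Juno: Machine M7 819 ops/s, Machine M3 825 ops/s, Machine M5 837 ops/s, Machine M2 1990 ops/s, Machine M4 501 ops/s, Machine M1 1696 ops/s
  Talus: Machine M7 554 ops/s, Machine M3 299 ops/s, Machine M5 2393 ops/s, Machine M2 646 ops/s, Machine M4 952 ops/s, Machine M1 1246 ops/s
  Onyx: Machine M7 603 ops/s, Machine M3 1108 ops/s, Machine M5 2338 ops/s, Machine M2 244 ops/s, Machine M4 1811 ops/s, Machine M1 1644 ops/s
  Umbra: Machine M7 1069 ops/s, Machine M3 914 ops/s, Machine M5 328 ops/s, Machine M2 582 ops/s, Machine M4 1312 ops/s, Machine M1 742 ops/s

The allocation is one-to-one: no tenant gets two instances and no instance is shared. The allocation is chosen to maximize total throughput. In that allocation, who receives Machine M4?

Optimal: Apex→Machine M1 (2397 ops/s), Granite→Machine M3 (2376 ops/s), Juno→Machine M2 (1990 ops/s), Talus→Machine M5 (2393 ops/s), Onyx→Machine M4 (1811 ops/s), Umbra→Machine M7 (1069 ops/s) — total 2397+2376+1990+2393+1811+1069 = 12036 ops/s.
Column-greedy (each instance in turn goes to its best remaining tenant) gives 10574 ops/s, worse by 1462.
Next-best assignment: Apex→Machine M4, Granite→Machine M3, Juno→Machine M2, Talus→Machine M5, Onyx→Machine M1, Umbra→Machine M7 = 11681 ops/s.
Checked against all permutations: 12036 ops/s is optimal.
Onyx's own top instance is Machine M5 (2338 ops/s), but forcing Onyx→Machine M5 and reassigning the rest optimally gives only 11228 ops/s — worse by 808.

Onyx receives Machine M4.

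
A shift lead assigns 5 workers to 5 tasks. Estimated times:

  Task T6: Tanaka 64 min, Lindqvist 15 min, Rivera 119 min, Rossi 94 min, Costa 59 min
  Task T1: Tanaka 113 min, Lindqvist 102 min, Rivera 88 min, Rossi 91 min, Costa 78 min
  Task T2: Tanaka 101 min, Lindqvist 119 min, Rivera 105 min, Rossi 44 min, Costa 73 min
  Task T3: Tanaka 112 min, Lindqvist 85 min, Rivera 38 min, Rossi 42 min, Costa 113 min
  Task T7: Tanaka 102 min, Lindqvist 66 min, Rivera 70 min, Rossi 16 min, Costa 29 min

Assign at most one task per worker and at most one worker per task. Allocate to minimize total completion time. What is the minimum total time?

Optimal: Tanaka→Task T1 (113 min), Lindqvist→Task T6 (15 min), Rivera→Task T3 (38 min), Rossi→Task T2 (44 min), Costa→Task T7 (29 min) — total 113+15+38+44+29 = 239 min.
Next-best assignment: Tanaka→Task T2, Lindqvist→Task T6, Rivera→Task T3, Rossi→Task T7, Costa→Task T1 = 248 min.

Minimum total: 239 min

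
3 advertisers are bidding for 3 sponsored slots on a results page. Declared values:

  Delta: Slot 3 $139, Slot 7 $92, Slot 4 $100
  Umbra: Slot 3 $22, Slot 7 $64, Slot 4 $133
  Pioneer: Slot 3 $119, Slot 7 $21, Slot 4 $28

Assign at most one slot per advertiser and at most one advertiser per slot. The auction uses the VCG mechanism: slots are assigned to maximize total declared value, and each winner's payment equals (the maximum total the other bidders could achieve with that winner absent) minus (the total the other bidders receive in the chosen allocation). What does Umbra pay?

Efficient allocation: Delta→Slot 7 ($92), Umbra→Slot 4 ($133), Pioneer→Slot 3 ($119); total welfare W = $344.
Umbra receives Slot 4 at value $133, so the others get W − 133 = $211.
Without Umbra: best allocation of the remaining 2 bidders over all 3 slots is Delta→Slot 4 ($100), Pioneer→Slot 3 ($119), total $219.
VCG payment = (others' best without Umbra) − (others' welfare with Umbra) = 219 − 211 = $8.

Umbra pays $8.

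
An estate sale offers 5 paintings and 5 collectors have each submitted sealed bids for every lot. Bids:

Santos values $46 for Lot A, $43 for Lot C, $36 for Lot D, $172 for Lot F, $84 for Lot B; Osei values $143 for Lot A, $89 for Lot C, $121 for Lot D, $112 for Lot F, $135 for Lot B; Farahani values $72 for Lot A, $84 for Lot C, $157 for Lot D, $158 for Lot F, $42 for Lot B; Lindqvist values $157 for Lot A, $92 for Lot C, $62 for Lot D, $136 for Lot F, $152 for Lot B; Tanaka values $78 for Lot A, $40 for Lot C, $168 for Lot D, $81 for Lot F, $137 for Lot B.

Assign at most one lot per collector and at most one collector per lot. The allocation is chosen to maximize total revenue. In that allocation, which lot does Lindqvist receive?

Optimal: Santos→Lot F ($172), Osei→Lot A ($143), Farahani→Lot C ($84), Lindqvist→Lot B ($152), Tanaka→Lot D ($168) — total 172+143+84+152+168 = $719.
Max-entry greedy (repeatedly take the single best remaining cell) gives $716, worse by 3.
Swapping Tanaka↔Santos (Tanaka→Lot F $81, Santos→Lot D $36) loses 223.
Every other assignment is strictly worse.
Lindqvist's own top lot is Lot A ($157), but forcing Lindqvist→Lot A and reassigning the rest optimally gives only $716 — worse by 3.

Lindqvist receives Lot B.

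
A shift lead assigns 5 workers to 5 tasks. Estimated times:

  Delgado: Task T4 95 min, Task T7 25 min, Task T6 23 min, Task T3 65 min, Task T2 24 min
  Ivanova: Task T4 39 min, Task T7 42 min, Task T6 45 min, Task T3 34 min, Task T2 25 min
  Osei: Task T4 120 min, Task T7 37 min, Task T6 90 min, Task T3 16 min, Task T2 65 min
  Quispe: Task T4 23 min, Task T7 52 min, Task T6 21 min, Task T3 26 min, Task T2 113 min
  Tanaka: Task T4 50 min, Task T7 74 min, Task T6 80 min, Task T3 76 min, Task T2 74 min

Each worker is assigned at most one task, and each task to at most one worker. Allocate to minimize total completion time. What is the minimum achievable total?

Optimal: Delgado→Task T7 (25 min), Ivanova→Task T2 (25 min), Osei→Task T3 (16 min), Quispe→Task T6 (21 min), Tanaka→Task T4 (50 min) — total 25+25+16+21+50 = 137 min.
Min-entry greedy (repeatedly take the single cheapest remaining cell) gives 174 min, worse by 37.
Next-best assignment: Delgado→Task T2, Ivanova→Task T7, Osei→Task T3, Quispe→Task T6, Tanaka→Task T4 = 153 min.
Swapping Tanaka↔Quispe (Tanaka→Task T6 80 min, Quispe→Task T4 23 min) adds 32.

Minimum total: 137 min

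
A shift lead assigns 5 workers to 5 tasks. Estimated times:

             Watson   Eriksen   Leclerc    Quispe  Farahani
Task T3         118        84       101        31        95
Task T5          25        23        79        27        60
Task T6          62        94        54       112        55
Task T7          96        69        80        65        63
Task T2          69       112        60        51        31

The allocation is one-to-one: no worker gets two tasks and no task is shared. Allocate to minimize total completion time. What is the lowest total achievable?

Optimal: Watson→Task T5 (25 min), Eriksen→Task T7 (69 min), Leclerc→Task T6 (54 min), Quispe→Task T3 (31 min), Farahani→Task T2 (31 min) — total 25+69+54+31+31 = 210 min.
Min-entry greedy (repeatedly take the single cheapest remaining cell) gives 235 min, worse by 25.
Swapping Eriksen↔Leclerc (Eriksen→Task T6 94 min, Leclerc→Task T7 80 min) adds 51.
Every other assignment is strictly worse.

Minimum total: 210 min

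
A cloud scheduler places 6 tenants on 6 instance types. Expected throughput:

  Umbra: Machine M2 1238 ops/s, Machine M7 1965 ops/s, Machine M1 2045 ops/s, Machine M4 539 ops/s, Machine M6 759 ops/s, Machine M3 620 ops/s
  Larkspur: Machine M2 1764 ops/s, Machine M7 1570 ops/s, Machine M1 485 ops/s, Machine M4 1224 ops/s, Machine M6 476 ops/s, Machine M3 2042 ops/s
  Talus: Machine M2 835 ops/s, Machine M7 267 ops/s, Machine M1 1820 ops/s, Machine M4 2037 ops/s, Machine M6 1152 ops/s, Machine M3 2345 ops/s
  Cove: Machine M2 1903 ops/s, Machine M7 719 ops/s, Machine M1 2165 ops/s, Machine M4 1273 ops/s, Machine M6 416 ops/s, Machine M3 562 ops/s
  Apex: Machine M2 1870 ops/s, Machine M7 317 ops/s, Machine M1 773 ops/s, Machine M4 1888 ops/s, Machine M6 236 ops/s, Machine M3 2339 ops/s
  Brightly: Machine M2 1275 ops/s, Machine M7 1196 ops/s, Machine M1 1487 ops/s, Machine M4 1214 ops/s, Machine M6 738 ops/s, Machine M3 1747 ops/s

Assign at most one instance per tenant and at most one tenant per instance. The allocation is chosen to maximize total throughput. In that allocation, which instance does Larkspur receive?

This is a one-to-one assignment (maximum-weight bipartite matching).
Optimal: Umbra→Machine M7 (1965 ops/s), Larkspur→Machine M2 (1764 ops/s), Talus→Machine M4 (2037 ops/s), Cove→Machine M1 (2165 ops/s), Apex→Machine M3 (2339 ops/s), Brightly→Machine M6 (738 ops/s) — total 1965+1764+2037+2165+2339+738 = 11008 ops/s.
Max-entry greedy (repeatedly take the single best remaining cell) gives 10865 ops/s, worse by 143.
Next-best assignment: Umbra→Machine M7, Larkspur→Machine M2, Talus→Machine M3, Cove→Machine M1, Apex→Machine M4, Brightly→Machine M6 = 10865 ops/s.
Every other assignment is strictly worse.
Larkspur's own top instance is Machine M3 (2042 ops/s), but forcing Larkspur→Machine M3 and reassigning the rest optimally gives only 10817 ops/s — worse by 191.

Larkspur receives Machine M2.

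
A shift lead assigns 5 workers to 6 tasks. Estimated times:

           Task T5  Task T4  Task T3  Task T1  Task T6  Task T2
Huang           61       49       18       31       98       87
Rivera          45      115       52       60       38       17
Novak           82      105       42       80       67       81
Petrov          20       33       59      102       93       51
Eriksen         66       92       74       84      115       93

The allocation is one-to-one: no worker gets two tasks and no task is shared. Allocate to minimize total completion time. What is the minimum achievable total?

Min total: 189 min

Optimal: Huang→Task T1 (31 min), Rivera→Task T2 (17 min), Novak→Task T3 (42 min), Petrov→Task T4 (33 min), Eriksen→Task T5 (66 min) — total 31+17+42+33+66 = 189 min.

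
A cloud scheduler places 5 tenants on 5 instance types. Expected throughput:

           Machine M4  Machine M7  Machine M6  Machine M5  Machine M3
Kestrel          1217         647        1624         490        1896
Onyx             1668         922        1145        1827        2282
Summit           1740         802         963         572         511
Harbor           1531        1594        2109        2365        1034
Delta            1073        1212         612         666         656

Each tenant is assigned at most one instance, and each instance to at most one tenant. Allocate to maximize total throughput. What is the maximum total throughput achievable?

Optimal: Kestrel→Machine M6 (1624 ops/s), Onyx→Machine M3 (2282 ops/s), Summit→Machine M4 (1740 ops/s), Harbor→Machine M5 (2365 ops/s), Delta→Machine M7 (1212 ops/s) — total 1624+2282+1740+2365+1212 = 9223 ops/s.
Row-greedy (each tenant in turn takes its best remaining instance) gives 8784 ops/s, worse by 439.
Next-best assignment: Kestrel→Machine M3, Onyx→Machine M5, Summit→Machine M4, Harbor→Machine M6, Delta→Machine M7 = 8784 ops/s.

Maximum total: 9223 ops/s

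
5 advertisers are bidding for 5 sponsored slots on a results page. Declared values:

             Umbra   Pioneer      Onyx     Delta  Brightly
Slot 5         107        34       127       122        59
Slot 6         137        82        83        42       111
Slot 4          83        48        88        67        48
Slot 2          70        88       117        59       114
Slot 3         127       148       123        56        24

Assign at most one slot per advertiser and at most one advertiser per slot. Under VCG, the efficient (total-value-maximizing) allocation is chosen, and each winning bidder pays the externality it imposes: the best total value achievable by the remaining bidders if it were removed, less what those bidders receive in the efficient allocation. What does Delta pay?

Efficient allocation: Umbra→Slot 6 ($137), Pioneer→Slot 3 ($148), Onyx→Slot 4 ($88), Delta→Slot 5 ($122), Brightly→Slot 2 ($114); total welfare W = $609.
Delta receives Slot 5 at value $122, so the others get W − 122 = $487.
Without Delta: best allocation of the remaining 4 bidders over all 5 slots is Umbra→Slot 6 ($137), Pioneer→Slot 3 ($148), Onyx→Slot 5 ($127), Brightly→Slot 2 ($114), total $526.
VCG payment = (others' best without Delta) − (others' welfare with Delta) = 526 − 487 = $39.

Delta pays $39.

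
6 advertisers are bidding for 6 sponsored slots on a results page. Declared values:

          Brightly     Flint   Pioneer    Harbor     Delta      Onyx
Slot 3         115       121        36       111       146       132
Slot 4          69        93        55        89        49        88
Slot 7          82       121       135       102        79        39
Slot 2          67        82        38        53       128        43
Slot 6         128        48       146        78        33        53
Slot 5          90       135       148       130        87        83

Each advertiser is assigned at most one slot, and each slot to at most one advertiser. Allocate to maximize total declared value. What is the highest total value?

Optimal: Brightly→Slot 6 ($128), Flint→Slot 5 ($135), Pioneer→Slot 7 ($135), Harbor→Slot 4 ($89), Delta→Slot 2 ($128), Onyx→Slot 3 ($132) — total 128+135+135+89+128+132 = $747.
Next-best assignment: Brightly→Slot 6, Flint→Slot 4, Pioneer→Slot 7, Harbor→Slot 5, Delta→Slot 2, Onyx→Slot 3 = $746.
Swapping Onyx↔Pioneer (Onyx→Slot 7 $39, Pioneer→Slot 3 $36) loses 192.

Maximum total: $747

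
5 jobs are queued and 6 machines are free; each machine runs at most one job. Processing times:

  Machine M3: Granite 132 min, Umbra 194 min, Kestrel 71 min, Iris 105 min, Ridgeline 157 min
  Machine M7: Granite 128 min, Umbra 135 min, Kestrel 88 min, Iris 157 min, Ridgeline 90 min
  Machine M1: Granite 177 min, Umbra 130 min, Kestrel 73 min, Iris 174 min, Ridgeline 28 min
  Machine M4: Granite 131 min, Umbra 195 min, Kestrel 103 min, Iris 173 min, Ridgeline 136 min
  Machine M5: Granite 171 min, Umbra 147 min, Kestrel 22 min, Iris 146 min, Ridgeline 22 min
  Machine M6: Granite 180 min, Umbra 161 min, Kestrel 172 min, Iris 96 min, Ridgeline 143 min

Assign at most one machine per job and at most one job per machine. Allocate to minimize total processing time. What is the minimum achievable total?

This is a one-to-one assignment (minimum-cost bipartite matching).
Optimal: Granite→Machine M4 (131 min), Umbra→Machine M7 (135 min), Kestrel→Machine M5 (22 min), Iris→Machine M6 (96 min), Ridgeline→Machine M1 (28 min) — total 131+135+22+96+28 = 412 min.
Next-best assignment: Granite→Machine M3, Umbra→Machine M7, Kestrel→Machine M5, Iris→Machine M6, Ridgeline→Machine M1 = 413 min.
Checked against all permutations: 412 min is optimal.

Min total: 412 min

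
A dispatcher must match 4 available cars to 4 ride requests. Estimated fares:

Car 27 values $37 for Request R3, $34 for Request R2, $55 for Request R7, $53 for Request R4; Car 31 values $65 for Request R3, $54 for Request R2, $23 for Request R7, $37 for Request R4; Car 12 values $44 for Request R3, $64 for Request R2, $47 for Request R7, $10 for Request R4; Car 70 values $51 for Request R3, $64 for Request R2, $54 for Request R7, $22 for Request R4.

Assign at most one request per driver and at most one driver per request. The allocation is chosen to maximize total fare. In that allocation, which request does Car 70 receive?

This is a one-to-one assignment (maximum-weight bipartite matching).
Optimal: Car 27→Request R4 ($53), Car 31→Request R3 ($65), Car 12→Request R2 ($64), Car 70→Request R7 ($54) — total 53+65+64+54 = $236.
Max-entry greedy (repeatedly take the single best remaining cell) gives $206, worse by 30.
Next-best assignment: Car 27→Request R4, Car 31→Request R3, Car 12→Request R7, Car 70→Request R2 = $229.
Car 70's own top request is Request R2 ($64), but forcing Car 70→Request R2 and reassigning the rest optimally gives only $229 — worse by 7.

Car 70 receives Request R7.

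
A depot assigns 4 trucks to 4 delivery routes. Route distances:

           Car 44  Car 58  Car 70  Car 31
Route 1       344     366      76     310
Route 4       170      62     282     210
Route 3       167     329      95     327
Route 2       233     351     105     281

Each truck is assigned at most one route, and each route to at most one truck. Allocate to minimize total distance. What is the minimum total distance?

This is the linear assignment problem.
Optimal: Car 44→Route 3 (167 km), Car 58→Route 4 (62 km), Car 70→Route 1 (76 km), Car 31→Route 2 (281 km) — total 167+62+76+281 = 586 km.

Min total: 586 km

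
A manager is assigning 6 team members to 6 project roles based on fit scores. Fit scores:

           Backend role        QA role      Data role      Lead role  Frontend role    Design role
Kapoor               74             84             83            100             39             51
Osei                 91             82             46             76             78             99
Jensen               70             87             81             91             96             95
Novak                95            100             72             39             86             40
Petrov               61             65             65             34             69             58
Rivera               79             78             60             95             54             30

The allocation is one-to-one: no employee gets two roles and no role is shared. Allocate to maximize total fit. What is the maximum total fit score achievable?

Maximum total: 539 pts

Optimal: Kapoor→Lead role (100 pts), Osei→Design role (99 pts), Jensen→Frontend role (96 pts), Novak→QA role (100 pts), Petrov→Data role (65 pts), Rivera→Backend role (79 pts) — total 100+99+96+100+65+79 = 539 pts.
Column-greedy (each role in turn goes to its best remaining employee) gives 496 pts, worse by 43.
Next-best assignment: Kapoor→QA role, Osei→Design role, Jensen→Frontend role, Novak→Backend role, Petrov→Data role, Rivera→Lead role = 534 pts.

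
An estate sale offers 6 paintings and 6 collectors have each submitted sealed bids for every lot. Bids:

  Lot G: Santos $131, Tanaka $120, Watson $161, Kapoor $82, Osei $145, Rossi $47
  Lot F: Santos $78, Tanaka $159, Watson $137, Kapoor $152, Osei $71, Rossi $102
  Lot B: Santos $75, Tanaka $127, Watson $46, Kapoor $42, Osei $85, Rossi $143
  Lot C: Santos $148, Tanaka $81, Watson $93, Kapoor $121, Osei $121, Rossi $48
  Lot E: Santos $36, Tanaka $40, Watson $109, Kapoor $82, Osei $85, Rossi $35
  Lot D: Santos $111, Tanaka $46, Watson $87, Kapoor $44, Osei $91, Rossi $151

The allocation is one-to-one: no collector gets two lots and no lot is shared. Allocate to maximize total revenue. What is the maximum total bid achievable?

Optimal: Santos→Lot C ($148), Tanaka→Lot B ($127), Watson→Lot E ($109), Kapoor→Lot F ($152), Osei→Lot G ($145), Rossi→Lot D ($151) — total 148+127+109+152+145+151 = $832.
Max-entry greedy (repeatedly take the single best remaining cell) gives $786, worse by 46.
Next-best assignment: Santos→Lot C, Tanaka→Lot B, Watson→Lot G, Kapoor→Lot F, Osei→Lot E, Rossi→Lot D = $824.
Swapping Watson↔Kapoor (Watson→Lot F $137, Kapoor→Lot E $82) loses 42.

Maximum total: $832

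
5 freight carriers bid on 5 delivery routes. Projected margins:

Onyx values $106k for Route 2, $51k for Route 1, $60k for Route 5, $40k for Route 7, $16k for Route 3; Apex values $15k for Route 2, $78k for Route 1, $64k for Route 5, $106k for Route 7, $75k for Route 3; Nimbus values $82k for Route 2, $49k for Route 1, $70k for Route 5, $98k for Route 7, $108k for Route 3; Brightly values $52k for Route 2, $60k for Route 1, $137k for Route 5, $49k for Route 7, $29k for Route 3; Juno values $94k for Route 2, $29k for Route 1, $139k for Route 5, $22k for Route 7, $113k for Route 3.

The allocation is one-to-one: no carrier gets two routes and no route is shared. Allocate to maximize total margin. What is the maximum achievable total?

Max total: $532k

Optimal: Onyx→Route 2 ($106k), Apex→Route 1 ($78k), Nimbus→Route 7 ($98k), Brightly→Route 5 ($137k), Juno→Route 3 ($113k) — total 106+78+98+137+113 = $532k.
Column-greedy (each route in turn goes to its best remaining carrier) gives $450k, worse by 82.
Checked against all permutations: $532k is optimal.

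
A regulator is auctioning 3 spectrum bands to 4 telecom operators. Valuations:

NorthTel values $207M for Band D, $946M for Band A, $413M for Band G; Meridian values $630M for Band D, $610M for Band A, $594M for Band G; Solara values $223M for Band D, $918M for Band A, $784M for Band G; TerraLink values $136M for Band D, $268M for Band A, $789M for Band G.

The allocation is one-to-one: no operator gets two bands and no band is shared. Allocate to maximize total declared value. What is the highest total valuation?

Maximum total: $2365M

Optimal: Meridian→Band D ($630M), NorthTel→Band A ($946M), TerraLink→Band G ($789M) — total 630+946+789 = $2365M.
Row-greedy (each operator in turn takes its best remaining band) gives $2360M, worse by 5.
No other one-to-one assignment exceeds $2365M.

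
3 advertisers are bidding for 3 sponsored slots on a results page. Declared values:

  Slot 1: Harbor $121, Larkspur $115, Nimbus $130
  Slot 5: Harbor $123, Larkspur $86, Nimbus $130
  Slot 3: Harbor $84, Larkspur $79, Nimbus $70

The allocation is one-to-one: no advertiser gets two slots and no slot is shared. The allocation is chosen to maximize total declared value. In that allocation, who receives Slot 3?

This is the linear assignment problem.
Optimal: Harbor→Slot 5 ($123), Larkspur→Slot 3 ($79), Nimbus→Slot 1 ($130) — total 123+79+130 = $332.
Row-greedy (each advertiser in turn takes its best remaining slot) gives $308, worse by 24.
Next-best assignment: Harbor→Slot 1, Larkspur→Slot 3, Nimbus→Slot 5 = $330.
Larkspur's own top slot is Slot 1 ($115), but forcing Larkspur→Slot 1 and reassigning the rest optimally gives only $329 — worse by 3.

Larkspur receives Slot 3.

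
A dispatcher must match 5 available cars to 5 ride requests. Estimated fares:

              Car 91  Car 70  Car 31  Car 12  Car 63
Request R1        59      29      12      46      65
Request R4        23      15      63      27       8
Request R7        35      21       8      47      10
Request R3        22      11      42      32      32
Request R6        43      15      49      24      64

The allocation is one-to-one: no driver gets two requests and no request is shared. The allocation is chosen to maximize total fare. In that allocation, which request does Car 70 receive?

Optimal: Car 91→Request R1 ($59), Car 70→Request R3 ($11), Car 31→Request R4 ($63), Car 12→Request R7 ($47), Car 63→Request R6 ($64) — total 59+11+63+47+64 = $244.
Row-greedy (each driver in turn takes its best remaining request) gives $239, worse by 5.
Next-best assignment: Car 91→Request R1, Car 70→Request R7, Car 31→Request R4, Car 12→Request R3, Car 63→Request R6 = $239.
Car 70's own top request is Request R1 ($29), but forcing Car 70→Request R1 and reassigning the rest optimally gives only $225 — worse by 19.

Car 70 receives Request R3.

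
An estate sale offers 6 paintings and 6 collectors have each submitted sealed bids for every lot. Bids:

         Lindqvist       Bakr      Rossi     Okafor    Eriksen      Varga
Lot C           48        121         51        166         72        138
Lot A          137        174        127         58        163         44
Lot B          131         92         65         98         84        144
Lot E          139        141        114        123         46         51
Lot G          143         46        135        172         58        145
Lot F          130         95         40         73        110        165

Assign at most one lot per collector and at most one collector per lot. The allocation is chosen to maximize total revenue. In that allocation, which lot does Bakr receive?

Optimal: Lindqvist→Lot B ($131), Bakr→Lot E ($141), Rossi→Lot G ($135), Okafor→Lot C ($166), Eriksen→Lot A ($163), Varga→Lot F ($165) — total 131+141+135+166+163+165 = $901.
Row-greedy (each collector in turn takes its best remaining lot) gives $851, worse by 50.
Every other assignment is strictly worse.
Bakr's own top lot is Lot A ($174), but forcing Bakr→Lot A and reassigning the rest optimally gives only $868 — worse by 33.

Bakr receives Lot E.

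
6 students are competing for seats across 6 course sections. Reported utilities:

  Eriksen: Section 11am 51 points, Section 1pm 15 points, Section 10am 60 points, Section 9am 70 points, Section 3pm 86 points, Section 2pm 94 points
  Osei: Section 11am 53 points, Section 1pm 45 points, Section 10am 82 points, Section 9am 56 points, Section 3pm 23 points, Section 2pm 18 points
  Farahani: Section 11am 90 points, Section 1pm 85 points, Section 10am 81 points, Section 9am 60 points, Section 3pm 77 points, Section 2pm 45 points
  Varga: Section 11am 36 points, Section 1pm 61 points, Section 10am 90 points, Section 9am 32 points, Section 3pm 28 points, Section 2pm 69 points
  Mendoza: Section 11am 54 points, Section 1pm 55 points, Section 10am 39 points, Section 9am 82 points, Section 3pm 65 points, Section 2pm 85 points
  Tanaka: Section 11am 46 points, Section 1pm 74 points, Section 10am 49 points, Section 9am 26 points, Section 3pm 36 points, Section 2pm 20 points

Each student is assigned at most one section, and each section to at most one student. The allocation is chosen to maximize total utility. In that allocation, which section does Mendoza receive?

Optimal: Eriksen→Section 3pm (86 points), Osei→Section 10am (82 points), Farahani→Section 11am (90 points), Varga→Section 2pm (69 points), Mendoza→Section 9am (82 points), Tanaka→Section 1pm (74 points) — total 86+82+90+69+82+74 = 483 points.
Row-greedy (each student in turn takes its best remaining section) gives 445 points, worse by 38.
Next-best assignment: Eriksen→Section 3pm, Osei→Section 9am, Farahani→Section 11am, Varga→Section 10am, Mendoza→Section 2pm, Tanaka→Section 1pm = 481 points.
Checked against all permutations: 483 points is optimal.
Mendoza's own top section is Section 2pm (85 points), but forcing Mendoza→Section 2pm and reassigning the rest optimally gives only 481 points — worse by 2.

Mendoza receives Section 9am.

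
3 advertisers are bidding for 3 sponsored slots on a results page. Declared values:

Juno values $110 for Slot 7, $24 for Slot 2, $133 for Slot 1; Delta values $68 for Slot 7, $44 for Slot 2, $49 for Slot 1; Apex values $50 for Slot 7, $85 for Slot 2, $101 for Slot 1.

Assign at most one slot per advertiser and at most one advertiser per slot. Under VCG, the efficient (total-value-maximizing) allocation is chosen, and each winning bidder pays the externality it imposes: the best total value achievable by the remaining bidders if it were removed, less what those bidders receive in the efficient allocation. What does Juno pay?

Efficient allocation: Juno→Slot 1 ($133), Delta→Slot 7 ($68), Apex→Slot 2 ($85); total welfare W = $286.
Juno receives Slot 1 at value $133, so the others get W − 133 = $153.
Without Juno: best allocation of the remaining 2 bidders over all 3 slots is Delta→Slot 7 ($68), Apex→Slot 1 ($101), total $169.
VCG payment = (others' best without Juno) − (others' welfare with Juno) = 169 − 153 = $16.

Juno pays $16.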